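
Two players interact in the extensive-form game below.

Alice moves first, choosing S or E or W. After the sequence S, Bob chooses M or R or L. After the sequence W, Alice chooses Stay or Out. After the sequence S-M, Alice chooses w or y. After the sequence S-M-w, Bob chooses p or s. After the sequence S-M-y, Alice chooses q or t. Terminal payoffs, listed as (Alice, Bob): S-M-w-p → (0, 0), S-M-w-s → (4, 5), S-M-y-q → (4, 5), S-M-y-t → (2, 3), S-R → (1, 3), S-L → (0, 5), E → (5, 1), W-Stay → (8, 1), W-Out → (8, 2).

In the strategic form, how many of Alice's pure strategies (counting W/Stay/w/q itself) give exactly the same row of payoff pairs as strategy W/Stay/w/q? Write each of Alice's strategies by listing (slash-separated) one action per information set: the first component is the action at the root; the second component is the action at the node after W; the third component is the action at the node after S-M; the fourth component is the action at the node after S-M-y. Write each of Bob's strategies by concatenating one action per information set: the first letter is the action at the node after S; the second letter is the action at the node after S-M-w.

4

Row for W/Stay/w/q (columns Mp, Ms, Rp, Rs, Lp, Ls): (8,1) (8,1) (8,1) (8,1) (8,1) (8,1).
Under W/Stay/w/q, Alice's choice at the node after S-M and at the node after S-M-y can never be reached regardless of what Bob does, so varying those choices leaves every outcome unchanged.
Holding the reachable choices fixed and varying the unreachable ones freely already gives 2 × 2 = 4 equivalent strategies.
No other strategy reproduces this row, so those 4 are the full class: W/Stay/w/q, W/Stay/w/t, W/Stay/y/q, W/Stay/y/t.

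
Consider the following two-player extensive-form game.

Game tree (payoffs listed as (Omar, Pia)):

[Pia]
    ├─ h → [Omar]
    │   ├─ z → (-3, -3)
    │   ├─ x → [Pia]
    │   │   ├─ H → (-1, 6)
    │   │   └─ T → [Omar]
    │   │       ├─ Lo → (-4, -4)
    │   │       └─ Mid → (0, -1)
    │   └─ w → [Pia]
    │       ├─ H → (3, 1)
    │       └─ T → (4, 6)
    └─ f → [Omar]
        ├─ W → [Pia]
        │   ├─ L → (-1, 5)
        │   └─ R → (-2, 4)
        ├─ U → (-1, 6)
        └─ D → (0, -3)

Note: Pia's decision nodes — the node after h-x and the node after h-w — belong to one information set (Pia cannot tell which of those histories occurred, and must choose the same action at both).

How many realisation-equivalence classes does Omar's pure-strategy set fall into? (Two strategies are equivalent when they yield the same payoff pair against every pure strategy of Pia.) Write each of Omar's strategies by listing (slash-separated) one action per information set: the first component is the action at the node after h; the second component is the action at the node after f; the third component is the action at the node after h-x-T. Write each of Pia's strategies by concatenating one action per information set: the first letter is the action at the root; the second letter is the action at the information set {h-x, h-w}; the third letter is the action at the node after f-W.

12

Omar has 18 pure strategies: z/W/Lo, z/W/Mid, z/U/Lo, z/U/Mid, z/D/Lo, z/D/Mid, x/W/Lo, x/W/Mid, x/U/Lo, x/U/Mid, x/D/Lo, x/D/Mid, w/W/Lo, w/W/Mid, w/U/Lo, w/U/Mid, w/D/Lo, w/D/Mid. Columns: hHL, hHR, hTL, hTR, fHL, fHR, fTL, fTR.
{z/W/Lo, z/W/Mid} → row (-3,-3) (-3,-3) (-3,-3) (-3,-3) (-1,5) (-2,4) (-1,5) (-2,4)
{z/U/Lo, z/U/Mid} → row (-3,-3) (-3,-3) (-3,-3) (-3,-3) (-1,6) (-1,6) (-1,6) (-1,6)
{z/D/Lo, z/D/Mid} → row (-3,-3) (-3,-3) (-3,-3) (-3,-3) (0,-3) (0,-3) (0,-3) (0,-3)
{x/W/Lo} → row (-1,6) (-1,6) (-4,-4) (-4,-4) (-1,5) (-2,4) (-1,5) (-2,4)
{x/W/Mid} → row (-1,6) (-1,6) (0,-1) (0,-1) (-1,5) (-2,4) (-1,5) (-2,4)
{x/U/Lo} → row (-1,6) (-1,6) (-4,-4) (-4,-4) (-1,6) (-1,6) (-1,6) (-1,6)
{x/U/Mid} → row (-1,6) (-1,6) (0,-1) (0,-1) (-1,6) (-1,6) (-1,6) (-1,6)
{x/D/Lo} → row (-1,6) (-1,6) (-4,-4) (-4,-4) (0,-3) (0,-3) (0,-3) (0,-3)
{x/D/Mid} → row (-1,6) (-1,6) (0,-1) (0,-1) (0,-3) (0,-3) (0,-3) (0,-3)
{w/W/Lo, w/W/Mid} → row (3,1) (3,1) (4,6) (4,6) (-1,5) (-2,4) (-1,5) (-2,4)
{w/U/Lo, w/U/Mid} → row (3,1) (3,1) (4,6) (4,6) (-1,6) (-1,6) (-1,6) (-1,6)
{w/D/Lo, w/D/Mid} → row (3,1) (3,1) (4,6) (4,6) (0,-3) (0,-3) (0,-3) (0,-3)
That's 12 distinct rows out of 18 strategies.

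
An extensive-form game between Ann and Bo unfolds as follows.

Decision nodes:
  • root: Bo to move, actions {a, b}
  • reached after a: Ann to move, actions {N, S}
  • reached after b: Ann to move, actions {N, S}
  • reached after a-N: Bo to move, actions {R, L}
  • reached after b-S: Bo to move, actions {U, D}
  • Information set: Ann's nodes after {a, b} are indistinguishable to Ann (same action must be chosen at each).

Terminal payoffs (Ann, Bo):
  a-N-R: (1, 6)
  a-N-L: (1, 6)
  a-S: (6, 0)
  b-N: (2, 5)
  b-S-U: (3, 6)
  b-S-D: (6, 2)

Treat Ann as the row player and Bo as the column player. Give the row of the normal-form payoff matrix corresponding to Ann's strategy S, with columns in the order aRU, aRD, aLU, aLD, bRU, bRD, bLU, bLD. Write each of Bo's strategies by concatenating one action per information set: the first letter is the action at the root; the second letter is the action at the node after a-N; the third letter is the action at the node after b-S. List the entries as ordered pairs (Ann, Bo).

vs aRU: Bo plays a → Ann plays S at [a] → (6, 0)
vs aRD: Bo plays a → Ann plays S at [a] → (6, 0)
vs aLU: Bo plays a → Ann plays S at [a] → (6, 0)
vs aLD: Bo plays a → Ann plays S at [a] → (6, 0)
vs bRU: Bo plays b → Ann plays S at [b] → Bo plays U at [b-S] → (3, 6)
vs bRD: Bo plays b → Ann plays S at [b] → Bo plays D at [b-S] → (6, 2)
vs bLU: Bo plays b → Ann plays S at [b] → Bo plays U at [b-S] → (3, 6)
vs bLD: Bo plays b → Ann plays S at [b] → Bo plays D at [b-S] → (6, 2)

(6,0) (6,0) (6,0) (6,0) (3,6) (6,2) (3,6) (6,2)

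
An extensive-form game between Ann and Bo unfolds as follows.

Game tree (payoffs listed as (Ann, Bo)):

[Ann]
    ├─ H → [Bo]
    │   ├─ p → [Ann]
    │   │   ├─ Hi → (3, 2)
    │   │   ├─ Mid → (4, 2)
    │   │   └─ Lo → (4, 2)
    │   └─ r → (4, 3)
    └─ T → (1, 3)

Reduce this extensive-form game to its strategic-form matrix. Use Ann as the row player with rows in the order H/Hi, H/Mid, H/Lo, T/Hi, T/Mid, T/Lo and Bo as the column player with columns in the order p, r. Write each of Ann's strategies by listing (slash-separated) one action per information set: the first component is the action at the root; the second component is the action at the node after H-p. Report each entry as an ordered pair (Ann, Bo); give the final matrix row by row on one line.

             p        r
 H/Hi    (3,2)    (4,3)
H/Mid    (4,2)    (4,3)
 H/Lo    (4,2)    (4,3)
 T/Hi    (1,3)    (1,3)
T/Mid    (1,3)    (1,3)
 T/Lo    (1,3)    (1,3)

H/Hi: (3,2) (4,3) | H/Mid: (4,2) (4,3) | H/Lo: (4,2) (4,3) | T/Hi: (1,3) (1,3) | T/Mid: (1,3) (1,3) | T/Lo: (1,3) (1,3)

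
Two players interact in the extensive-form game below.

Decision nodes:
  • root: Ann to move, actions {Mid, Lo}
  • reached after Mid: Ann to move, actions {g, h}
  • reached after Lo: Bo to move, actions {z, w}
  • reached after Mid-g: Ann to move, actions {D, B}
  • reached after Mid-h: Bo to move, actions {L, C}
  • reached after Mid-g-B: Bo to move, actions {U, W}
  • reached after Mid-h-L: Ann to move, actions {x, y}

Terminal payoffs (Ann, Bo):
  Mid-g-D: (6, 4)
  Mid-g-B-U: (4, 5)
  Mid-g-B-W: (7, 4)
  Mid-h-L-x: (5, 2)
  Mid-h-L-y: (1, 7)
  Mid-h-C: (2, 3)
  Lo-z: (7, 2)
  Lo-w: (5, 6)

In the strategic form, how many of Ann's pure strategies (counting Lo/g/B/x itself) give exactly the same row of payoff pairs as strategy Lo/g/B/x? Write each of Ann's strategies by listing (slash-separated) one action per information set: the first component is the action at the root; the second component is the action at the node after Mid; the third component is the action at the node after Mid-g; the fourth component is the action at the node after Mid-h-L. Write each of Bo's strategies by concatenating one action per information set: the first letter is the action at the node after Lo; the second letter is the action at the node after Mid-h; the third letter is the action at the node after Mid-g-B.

8

Row for Lo/g/B/x (columns zLU, zLW, zCU, zCW, wLU, wLW, wCU, wCW): (7,2) (7,2) (7,2) (7,2) (5,6) (5,6) (5,6) (5,6).
Under Lo/g/B/x, Ann's choice at the node after Mid and at the node after Mid-g and at the node after Mid-h-L can never be reached regardless of what Bo does, so varying those choices leaves every outcome unchanged.
Holding the reachable choices fixed and varying the unreachable ones freely already gives 2 × 2 × 2 = 8 equivalent strategies.
No other strategy reproduces this row, so those 8 are the full class: Lo/g/D/x, Lo/g/D/y, Lo/g/B/x, Lo/g/B/y, Lo/h/D/x, Lo/h/D/y, Lo/h/B/x, Lo/h/B/y.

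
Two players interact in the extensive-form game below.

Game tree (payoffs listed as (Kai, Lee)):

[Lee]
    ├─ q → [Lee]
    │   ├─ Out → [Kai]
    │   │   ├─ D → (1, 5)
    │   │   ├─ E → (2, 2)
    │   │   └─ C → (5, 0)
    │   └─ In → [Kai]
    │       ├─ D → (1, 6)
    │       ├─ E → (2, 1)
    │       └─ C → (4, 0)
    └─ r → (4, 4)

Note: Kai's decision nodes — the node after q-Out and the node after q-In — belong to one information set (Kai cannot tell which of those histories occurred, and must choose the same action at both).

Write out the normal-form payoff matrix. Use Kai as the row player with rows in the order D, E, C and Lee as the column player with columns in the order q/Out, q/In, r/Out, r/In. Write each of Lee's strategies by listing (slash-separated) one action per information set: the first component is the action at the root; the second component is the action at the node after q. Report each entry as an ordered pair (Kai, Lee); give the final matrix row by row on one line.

Row D: q/Out→(1,5), q/In→(1,6), r/Out→(4,4), r/In→(4,4)
Row E: q/Out→(2,2), q/In→(2,1), r/Out→(4,4), r/In→(4,4)
Row C: q/Out→(5,0), q/In→(4,0), r/Out→(4,4), r/In→(4,4)

D: (1,5) (1,6) (4,4) (4,4) | E: (2,2) (2,1) (4,4) (4,4) | C: (5,0) (4,0) (4,4) (4,4)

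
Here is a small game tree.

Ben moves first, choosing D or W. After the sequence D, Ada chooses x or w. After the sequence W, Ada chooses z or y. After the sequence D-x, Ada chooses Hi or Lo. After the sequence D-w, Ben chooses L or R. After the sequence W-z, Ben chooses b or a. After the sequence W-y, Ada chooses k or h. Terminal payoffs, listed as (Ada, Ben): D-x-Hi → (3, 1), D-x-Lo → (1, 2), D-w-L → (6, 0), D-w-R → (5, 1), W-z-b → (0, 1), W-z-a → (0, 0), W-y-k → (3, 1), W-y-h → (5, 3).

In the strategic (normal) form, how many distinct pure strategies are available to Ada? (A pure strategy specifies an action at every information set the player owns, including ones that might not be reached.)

16

Ada owns the node after D with actions {x, w} — two choices.
Ada owns the node after W with actions {z, y} — two choices.
Ada owns the node after D-x with actions {Hi, Lo} — two choices.
Ada owns the node after W-y with actions {k, h} — two choices.
A pure strategy fixes one action at each information set independently, so the count is the product 2 × 2 × 2 × 2 = 16.
(For reference, Ben has 8 pure strategies, giving a 16×8 normal-form matrix.)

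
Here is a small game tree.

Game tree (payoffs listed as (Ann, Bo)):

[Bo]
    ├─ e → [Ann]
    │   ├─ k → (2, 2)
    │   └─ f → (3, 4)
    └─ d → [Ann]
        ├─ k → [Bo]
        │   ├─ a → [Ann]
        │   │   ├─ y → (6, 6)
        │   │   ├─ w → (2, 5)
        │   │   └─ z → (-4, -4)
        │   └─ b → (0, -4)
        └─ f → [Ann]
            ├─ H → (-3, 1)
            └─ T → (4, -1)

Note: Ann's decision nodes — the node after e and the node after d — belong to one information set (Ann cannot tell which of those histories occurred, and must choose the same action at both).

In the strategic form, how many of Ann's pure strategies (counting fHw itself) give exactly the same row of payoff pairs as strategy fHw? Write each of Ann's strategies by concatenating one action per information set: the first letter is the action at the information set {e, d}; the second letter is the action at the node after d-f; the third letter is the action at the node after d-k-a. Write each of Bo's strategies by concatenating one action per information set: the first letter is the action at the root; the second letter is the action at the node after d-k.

3

Row for fHw (columns ea, eb, da, db): (3,4) (3,4) (-3,1) (-3,1).
Under fHw, Ann's choice at the node after d-k-a can never be reached regardless of what Bo does, so varying those choices leaves every outcome unchanged.
Holding the reachable choices fixed and varying the unreachable one freely already gives 3 equivalent strategies.
No other strategy reproduces this row, so those 3 are the full class: fHy, fHw, fHz.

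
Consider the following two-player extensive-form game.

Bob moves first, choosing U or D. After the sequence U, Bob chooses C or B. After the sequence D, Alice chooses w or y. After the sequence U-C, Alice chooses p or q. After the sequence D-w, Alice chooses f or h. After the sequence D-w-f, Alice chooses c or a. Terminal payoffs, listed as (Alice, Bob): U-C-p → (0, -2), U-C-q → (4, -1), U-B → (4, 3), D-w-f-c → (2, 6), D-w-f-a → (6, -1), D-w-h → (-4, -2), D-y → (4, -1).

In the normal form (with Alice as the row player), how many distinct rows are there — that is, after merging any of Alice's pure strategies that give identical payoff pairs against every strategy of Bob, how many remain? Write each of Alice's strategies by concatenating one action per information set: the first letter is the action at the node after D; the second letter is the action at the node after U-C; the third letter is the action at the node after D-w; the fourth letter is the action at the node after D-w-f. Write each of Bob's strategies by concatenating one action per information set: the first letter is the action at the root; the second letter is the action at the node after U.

8

Alice has 16 pure strategies: wpfc, wpfa, wphc, wpha, wqfc, wqfa, wqhc, wqha, ypfc, ypfa, yphc, ypha, yqfc, yqfa, yqhc, yqha. Columns: UC, UB, DC, DB.
{wpfc} → row (0,-2) (4,3) (2,6) (2,6)
{wpfa} → row (0,-2) (4,3) (6,-1) (6,-1)
{wphc, wpha} → row (0,-2) (4,3) (-4,-2) (-4,-2)
{wqfc} → row (4,-1) (4,3) (2,6) (2,6)
{wqfa} → row (4,-1) (4,3) (6,-1) (6,-1)
{wqhc, wqha} → row (4,-1) (4,3) (-4,-2) (-4,-2)
{ypfc, ypfa, yphc, ypha} → row (0,-2) (4,3) (4,-1) (4,-1)
{yqfc, yqfa, yqhc, yqha} → row (4,-1) (4,3) (4,-1) (4,-1)
That's 8 distinct rows out of 16 strategies.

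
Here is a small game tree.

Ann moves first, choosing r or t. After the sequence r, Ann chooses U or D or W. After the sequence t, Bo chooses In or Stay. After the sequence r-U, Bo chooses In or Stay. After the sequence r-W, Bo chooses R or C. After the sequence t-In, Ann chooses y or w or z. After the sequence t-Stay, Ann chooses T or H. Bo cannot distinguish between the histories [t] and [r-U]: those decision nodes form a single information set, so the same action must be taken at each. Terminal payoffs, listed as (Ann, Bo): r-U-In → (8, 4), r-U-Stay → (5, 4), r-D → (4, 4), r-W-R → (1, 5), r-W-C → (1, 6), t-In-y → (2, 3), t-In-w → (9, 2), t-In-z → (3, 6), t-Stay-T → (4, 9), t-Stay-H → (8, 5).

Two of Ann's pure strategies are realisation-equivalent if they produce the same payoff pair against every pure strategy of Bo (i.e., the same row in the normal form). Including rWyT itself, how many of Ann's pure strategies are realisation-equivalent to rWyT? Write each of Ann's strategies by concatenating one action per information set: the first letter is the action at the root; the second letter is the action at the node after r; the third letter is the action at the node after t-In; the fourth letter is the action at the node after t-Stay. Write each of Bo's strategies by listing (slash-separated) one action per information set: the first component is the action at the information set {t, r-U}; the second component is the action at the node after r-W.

Row for rWyT (columns In/R, In/C, Stay/R, Stay/C): (1,5) (1,6) (1,5) (1,6).
Under rWyT, Ann's choice at the node after t-In and at the node after t-Stay can never be reached regardless of what Bo does, so varying those choices leaves every outcome unchanged.
Holding the reachable choices fixed and varying the unreachable ones freely already gives 3 × 2 = 6 equivalent strategies.
No other strategy reproduces this row, so those 6 are the full class: rWyT, rWyH, rWwT, rWwH, rWzT, rWzH.

6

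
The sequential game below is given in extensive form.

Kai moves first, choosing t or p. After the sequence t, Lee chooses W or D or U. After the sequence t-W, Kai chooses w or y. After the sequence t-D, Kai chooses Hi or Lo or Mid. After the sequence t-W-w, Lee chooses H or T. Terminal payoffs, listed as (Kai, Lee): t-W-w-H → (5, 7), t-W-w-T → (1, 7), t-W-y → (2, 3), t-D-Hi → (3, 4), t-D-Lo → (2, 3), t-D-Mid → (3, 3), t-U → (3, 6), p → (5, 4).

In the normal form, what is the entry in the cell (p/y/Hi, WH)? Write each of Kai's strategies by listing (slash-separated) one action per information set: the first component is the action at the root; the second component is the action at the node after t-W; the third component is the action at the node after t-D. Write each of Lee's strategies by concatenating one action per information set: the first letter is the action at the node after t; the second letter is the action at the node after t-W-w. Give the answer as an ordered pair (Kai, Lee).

Trace the play path from the root:
  Kai plays p
→ terminal payoff (5, 4).
(Kai's choice at the node after t-W is never reached on this path, so it doesn't affect the outcome.)

(5, 4)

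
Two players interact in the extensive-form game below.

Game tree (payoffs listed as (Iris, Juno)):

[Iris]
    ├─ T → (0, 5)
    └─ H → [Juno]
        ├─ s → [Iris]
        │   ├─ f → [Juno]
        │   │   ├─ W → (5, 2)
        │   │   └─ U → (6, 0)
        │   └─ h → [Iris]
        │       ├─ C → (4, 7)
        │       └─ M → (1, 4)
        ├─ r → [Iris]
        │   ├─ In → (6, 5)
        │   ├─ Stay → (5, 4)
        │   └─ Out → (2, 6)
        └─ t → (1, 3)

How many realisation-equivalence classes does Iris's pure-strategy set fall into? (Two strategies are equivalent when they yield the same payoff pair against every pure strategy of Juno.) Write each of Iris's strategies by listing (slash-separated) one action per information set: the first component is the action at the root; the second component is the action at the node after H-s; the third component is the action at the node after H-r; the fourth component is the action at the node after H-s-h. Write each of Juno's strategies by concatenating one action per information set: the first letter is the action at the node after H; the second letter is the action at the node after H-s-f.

Iris has 24 pure strategies: T/f/In/C, T/f/In/M, T/f/Stay/C, T/f/Stay/M, T/f/Out/C, T/f/Out/M, T/h/In/C, T/h/In/M, T/h/Stay/C, T/h/Stay/M, T/h/Out/C, T/h/Out/M, H/f/In/C, H/f/In/M, H/f/Stay/C, H/f/Stay/M, H/f/Out/C, H/f/Out/M, H/h/In/C, H/h/In/M, H/h/Stay/C, H/h/Stay/M, H/h/Out/C, H/h/Out/M. Columns: sW, sU, rW, rU, tW, tU.
{T/f/In/C, T/f/In/M, T/f/Stay/C, T/f/Stay/M, T/f/Out/C, T/f/Out/M, T/h/In/C, T/h/In/M, T/h/Stay/C, T/h/Stay/M, T/h/Out/C, T/h/Out/M} → row (0,5) (0,5) (0,5) (0,5) (0,5) (0,5)
{H/f/In/C, H/f/In/M} → row (5,2) (6,0) (6,5) (6,5) (1,3) (1,3)
{H/f/Stay/C, H/f/Stay/M} → row (5,2) (6,0) (5,4) (5,4) (1,3) (1,3)
{H/f/Out/C, H/f/Out/M} → row (5,2) (6,0) (2,6) (2,6) (1,3) (1,3)
{H/h/In/C} → row (4,7) (4,7) (6,5) (6,5) (1,3) (1,3)
{H/h/In/M} → row (1,4) (1,4) (6,5) (6,5) (1,3) (1,3)
{H/h/Stay/C} → row (4,7) (4,7) (5,4) (5,4) (1,3) (1,3)
{H/h/Stay/M} → row (1,4) (1,4) (5,4) (5,4) (1,3) (1,3)
{H/h/Out/C} → row (4,7) (4,7) (2,6) (2,6) (1,3) (1,3)
{H/h/Out/M} → row (1,4) (1,4) (2,6) (2,6) (1,3) (1,3)
That's 10 distinct rows out of 24 strategies.

10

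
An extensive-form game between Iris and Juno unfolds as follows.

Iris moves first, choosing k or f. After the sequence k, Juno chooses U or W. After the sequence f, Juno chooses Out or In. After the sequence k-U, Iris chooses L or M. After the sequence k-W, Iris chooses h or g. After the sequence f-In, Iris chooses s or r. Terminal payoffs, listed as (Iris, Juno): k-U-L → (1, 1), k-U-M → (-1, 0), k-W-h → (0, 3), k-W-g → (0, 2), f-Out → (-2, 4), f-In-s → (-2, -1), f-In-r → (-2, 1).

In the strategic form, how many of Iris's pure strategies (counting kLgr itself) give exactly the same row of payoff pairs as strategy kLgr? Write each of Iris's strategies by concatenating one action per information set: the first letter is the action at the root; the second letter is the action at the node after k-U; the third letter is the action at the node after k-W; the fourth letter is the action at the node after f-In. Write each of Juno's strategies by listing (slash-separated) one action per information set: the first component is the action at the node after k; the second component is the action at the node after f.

Row for kLgr (columns U/Out, U/In, W/Out, W/In): (1,1) (1,1) (0,2) (0,2).
Under kLgr, Iris's choice at the node after f-In can never be reached regardless of what Juno does, so varying those choices leaves every outcome unchanged.
Holding the reachable choices fixed and varying the unreachable one freely already gives 2 equivalent strategies.
No other strategy reproduces this row, so those 2 are the full class: kLgs, kLgr.

2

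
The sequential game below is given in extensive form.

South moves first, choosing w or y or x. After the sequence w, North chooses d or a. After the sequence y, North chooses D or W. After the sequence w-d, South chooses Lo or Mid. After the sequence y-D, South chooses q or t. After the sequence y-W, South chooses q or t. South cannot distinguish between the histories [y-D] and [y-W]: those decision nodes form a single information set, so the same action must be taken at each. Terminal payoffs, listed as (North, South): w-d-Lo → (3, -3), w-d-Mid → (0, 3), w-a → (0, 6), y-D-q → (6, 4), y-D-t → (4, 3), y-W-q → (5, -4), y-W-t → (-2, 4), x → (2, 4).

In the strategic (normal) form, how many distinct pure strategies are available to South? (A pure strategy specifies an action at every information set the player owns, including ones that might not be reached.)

South owns the root with actions {w, y, x} — three choices.
South owns the node after w-d with actions {Lo, Mid} — two choices.
South owns the information set {y-D, y-W} with actions {q, t} — two choices.
A pure strategy fixes one action at each information set independently, so the count is the product 3 × 2 × 2 = 12.

12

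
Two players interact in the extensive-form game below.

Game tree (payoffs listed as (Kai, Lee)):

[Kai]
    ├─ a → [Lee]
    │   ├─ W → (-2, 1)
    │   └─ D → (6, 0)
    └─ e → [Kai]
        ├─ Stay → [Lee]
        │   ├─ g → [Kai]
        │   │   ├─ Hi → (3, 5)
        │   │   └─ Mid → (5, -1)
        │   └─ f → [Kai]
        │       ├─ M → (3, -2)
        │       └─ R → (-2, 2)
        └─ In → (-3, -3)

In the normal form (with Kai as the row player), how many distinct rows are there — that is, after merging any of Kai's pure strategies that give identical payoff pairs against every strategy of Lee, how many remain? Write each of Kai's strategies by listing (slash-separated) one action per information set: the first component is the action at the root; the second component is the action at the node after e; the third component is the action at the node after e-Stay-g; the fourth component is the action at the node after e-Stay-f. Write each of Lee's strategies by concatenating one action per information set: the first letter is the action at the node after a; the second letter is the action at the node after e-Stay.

6

Kai has 16 pure strategies: a/Stay/Hi/M, a/Stay/Hi/R, a/Stay/Mid/M, a/Stay/Mid/R, a/In/Hi/M, a/In/Hi/R, a/In/Mid/M, a/In/Mid/R, e/Stay/Hi/M, e/Stay/Hi/R, e/Stay/Mid/M, e/Stay/Mid/R, e/In/Hi/M, e/In/Hi/R, e/In/Mid/M, e/In/Mid/R. Columns: Wg, Wf, Dg, Df.
{a/Stay/Hi/M, a/Stay/Hi/R, a/Stay/Mid/M, a/Stay/Mid/R, a/In/Hi/M, a/In/Hi/R, a/In/Mid/M, a/In/Mid/R} → row (-2,1) (-2,1) (6,0) (6,0)
{e/Stay/Hi/M} → row (3,5) (3,-2) (3,5) (3,-2)
{e/Stay/Hi/R} → row (3,5) (-2,2) (3,5) (-2,2)
{e/Stay/Mid/M} → row (5,-1) (3,-2) (5,-1) (3,-2)
{e/Stay/Mid/R} → row (5,-1) (-2,2) (5,-1) (-2,2)
{e/In/Hi/M, e/In/Hi/R, e/In/Mid/M, e/In/Mid/R} → row (-3,-3) (-3,-3) (-3,-3) (-3,-3)
That's 6 distinct rows out of 16 strategies.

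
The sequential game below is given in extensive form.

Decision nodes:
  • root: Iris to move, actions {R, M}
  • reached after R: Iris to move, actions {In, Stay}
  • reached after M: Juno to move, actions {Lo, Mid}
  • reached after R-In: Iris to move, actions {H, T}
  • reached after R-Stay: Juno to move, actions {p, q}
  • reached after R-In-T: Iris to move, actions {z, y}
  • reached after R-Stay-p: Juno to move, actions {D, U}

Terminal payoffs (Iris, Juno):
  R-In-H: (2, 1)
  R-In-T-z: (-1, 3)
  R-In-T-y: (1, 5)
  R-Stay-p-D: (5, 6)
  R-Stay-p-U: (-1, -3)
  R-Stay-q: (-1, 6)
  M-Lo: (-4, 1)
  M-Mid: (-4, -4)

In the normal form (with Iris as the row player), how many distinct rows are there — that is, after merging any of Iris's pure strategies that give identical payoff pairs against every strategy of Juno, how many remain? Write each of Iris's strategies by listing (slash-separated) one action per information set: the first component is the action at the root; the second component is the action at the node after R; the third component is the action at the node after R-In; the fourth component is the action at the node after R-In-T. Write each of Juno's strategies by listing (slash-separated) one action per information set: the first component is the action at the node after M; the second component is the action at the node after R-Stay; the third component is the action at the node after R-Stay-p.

5

Iris has 16 pure strategies: R/In/H/z, R/In/H/y, R/In/T/z, R/In/T/y, R/Stay/H/z, R/Stay/H/y, R/Stay/T/z, R/Stay/T/y, M/In/H/z, M/In/H/y, M/In/T/z, M/In/T/y, M/Stay/H/z, M/Stay/H/y, M/Stay/T/z, M/Stay/T/y. Columns: Lo/p/D, Lo/p/U, Lo/q/D, Lo/q/U, Mid/p/D, Mid/p/U, Mid/q/D, Mid/q/U.
{R/In/H/z, R/In/H/y} → row (2,1) (2,1) (2,1) (2,1) (2,1) (2,1) (2,1) (2,1)
{R/In/T/z} → row (-1,3) (-1,3) (-1,3) (-1,3) (-1,3) (-1,3) (-1,3) (-1,3)
{R/In/T/y} → row (1,5) (1,5) (1,5) (1,5) (1,5) (1,5) (1,5) (1,5)
{R/Stay/H/z, R/Stay/H/y, R/Stay/T/z, R/Stay/T/y} → row (5,6) (-1,-3) (-1,6) (-1,6) (5,6) (-1,-3) (-1,6) (-1,6)
{M/In/H/z, M/In/H/y, M/In/T/z, M/In/T/y, M/Stay/H/z, M/Stay/H/y, M/Stay/T/z, M/Stay/T/y} → row (-4,1) (-4,1) (-4,1) (-4,1) (-4,-4) (-4,-4) (-4,-4) (-4,-4)
That's 5 distinct rows out of 16 strategies.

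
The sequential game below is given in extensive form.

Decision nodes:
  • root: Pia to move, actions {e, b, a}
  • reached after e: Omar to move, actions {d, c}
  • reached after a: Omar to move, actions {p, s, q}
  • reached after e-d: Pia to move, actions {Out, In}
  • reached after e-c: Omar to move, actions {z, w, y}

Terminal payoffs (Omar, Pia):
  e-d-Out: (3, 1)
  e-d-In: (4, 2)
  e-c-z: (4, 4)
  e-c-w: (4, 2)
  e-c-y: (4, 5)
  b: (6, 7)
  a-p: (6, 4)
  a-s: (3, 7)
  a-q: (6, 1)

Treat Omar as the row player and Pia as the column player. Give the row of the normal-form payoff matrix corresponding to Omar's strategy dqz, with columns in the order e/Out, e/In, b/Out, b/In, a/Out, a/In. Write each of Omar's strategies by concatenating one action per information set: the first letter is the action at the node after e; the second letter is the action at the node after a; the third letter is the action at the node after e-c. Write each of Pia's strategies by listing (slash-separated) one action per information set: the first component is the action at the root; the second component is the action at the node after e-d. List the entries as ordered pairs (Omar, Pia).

(3,1) (4,2) (6,7) (6,7) (6,1) (6,1)

vs e/Out: Pia plays e → Omar plays d at [e] → Pia plays Out at [e-d] → (3, 1)
vs e/In: Pia plays e → Omar plays d at [e] → Pia plays In at [e-d] → (4, 2)
vs b/Out: Pia plays b → (6, 7)
vs b/In: Pia plays b → (6, 7)
vs a/Out: Pia plays a → Omar plays q at [a] → (6, 1)
vs a/In: Pia plays a → Omar plays q at [a] → (6, 1)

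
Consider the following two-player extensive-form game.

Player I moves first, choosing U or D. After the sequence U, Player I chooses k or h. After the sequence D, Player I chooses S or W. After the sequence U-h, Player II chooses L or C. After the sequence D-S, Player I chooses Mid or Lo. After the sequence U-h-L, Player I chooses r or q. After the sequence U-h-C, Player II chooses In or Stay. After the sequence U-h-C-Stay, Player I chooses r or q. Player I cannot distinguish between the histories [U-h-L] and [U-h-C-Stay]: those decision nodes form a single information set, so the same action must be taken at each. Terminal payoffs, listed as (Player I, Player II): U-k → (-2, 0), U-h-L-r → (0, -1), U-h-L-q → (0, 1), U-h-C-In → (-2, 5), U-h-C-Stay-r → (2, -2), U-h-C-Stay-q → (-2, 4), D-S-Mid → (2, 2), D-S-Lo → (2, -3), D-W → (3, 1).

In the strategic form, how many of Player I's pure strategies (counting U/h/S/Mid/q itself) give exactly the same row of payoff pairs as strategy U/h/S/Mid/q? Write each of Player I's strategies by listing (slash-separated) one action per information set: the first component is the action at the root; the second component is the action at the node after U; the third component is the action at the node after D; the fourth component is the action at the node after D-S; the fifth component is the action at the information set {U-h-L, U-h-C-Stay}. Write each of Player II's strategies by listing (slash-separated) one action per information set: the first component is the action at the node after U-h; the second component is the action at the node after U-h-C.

Row for U/h/S/Mid/q (columns L/In, L/Stay, C/In, C/Stay): (0,1) (0,1) (-2,5) (-2,4).
Under U/h/S/Mid/q, Player I's choice at the node after D and at the node after D-S can never be reached regardless of what Player II does, so varying those choices leaves every outcome unchanged.
Holding the reachable choices fixed and varying the unreachable ones freely already gives 2 × 2 = 4 equivalent strategies.
No other strategy reproduces this row, so those 4 are the full class: U/h/S/Mid/q, U/h/S/Lo/q, U/h/W/Mid/q, U/h/W/Lo/q.

4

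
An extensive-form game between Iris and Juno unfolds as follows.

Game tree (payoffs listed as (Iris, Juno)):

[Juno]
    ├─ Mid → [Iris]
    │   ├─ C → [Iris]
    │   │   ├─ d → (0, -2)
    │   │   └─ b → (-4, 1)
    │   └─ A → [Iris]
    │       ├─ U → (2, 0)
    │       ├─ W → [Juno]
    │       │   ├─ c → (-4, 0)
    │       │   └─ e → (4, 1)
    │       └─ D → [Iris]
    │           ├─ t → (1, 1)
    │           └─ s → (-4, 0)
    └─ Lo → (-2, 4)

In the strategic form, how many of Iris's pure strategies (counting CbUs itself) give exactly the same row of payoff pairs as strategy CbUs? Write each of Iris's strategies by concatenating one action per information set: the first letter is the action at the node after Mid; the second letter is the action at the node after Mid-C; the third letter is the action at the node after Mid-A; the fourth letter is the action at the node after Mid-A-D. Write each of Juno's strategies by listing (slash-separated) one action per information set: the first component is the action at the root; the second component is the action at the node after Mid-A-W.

Row for CbUs (columns Mid/c, Mid/e, Lo/c, Lo/e): (-4,1) (-4,1) (-2,4) (-2,4).
Under CbUs, Iris's choice at the node after Mid-A and at the node after Mid-A-D can never be reached regardless of what Juno does, so varying those choices leaves every outcome unchanged.
Holding the reachable choices fixed and varying the unreachable ones freely already gives 3 × 2 = 6 equivalent strategies.
No other strategy reproduces this row, so those 6 are the full class: CbUt, CbUs, CbWt, CbWs, CbDt, CbDs.

6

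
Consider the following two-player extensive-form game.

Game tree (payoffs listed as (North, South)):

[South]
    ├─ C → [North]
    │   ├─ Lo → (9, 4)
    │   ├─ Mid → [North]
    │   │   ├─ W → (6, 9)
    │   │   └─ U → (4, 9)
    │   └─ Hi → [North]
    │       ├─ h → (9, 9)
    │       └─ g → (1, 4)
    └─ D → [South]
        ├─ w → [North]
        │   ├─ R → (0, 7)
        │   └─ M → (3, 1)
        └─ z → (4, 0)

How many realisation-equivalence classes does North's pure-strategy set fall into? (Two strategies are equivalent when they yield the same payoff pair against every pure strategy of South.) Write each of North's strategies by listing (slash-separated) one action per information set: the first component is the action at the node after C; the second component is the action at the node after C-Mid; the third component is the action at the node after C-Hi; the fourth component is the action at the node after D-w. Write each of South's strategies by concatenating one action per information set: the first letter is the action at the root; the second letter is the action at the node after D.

North has 24 pure strategies: Lo/W/h/R, Lo/W/h/M, Lo/W/g/R, Lo/W/g/M, Lo/U/h/R, Lo/U/h/M, Lo/U/g/R, Lo/U/g/M, Mid/W/h/R, Mid/W/h/M, Mid/W/g/R, Mid/W/g/M, Mid/U/h/R, Mid/U/h/M, Mid/U/g/R, Mid/U/g/M, Hi/W/h/R, Hi/W/h/M, Hi/W/g/R, Hi/W/g/M, Hi/U/h/R, Hi/U/h/M, Hi/U/g/R, Hi/U/g/M. Columns: Cw, Cz, Dw, Dz.
{Lo/W/h/R, Lo/W/g/R, Lo/U/h/R, Lo/U/g/R} → row (9,4) (9,4) (0,7) (4,0)
{Lo/W/h/M, Lo/W/g/M, Lo/U/h/M, Lo/U/g/M} → row (9,4) (9,4) (3,1) (4,0)
{Mid/W/h/R, Mid/W/g/R} → row (6,9) (6,9) (0,7) (4,0)
{Mid/W/h/M, Mid/W/g/M} → row (6,9) (6,9) (3,1) (4,0)
{Mid/U/h/R, Mid/U/g/R} → row (4,9) (4,9) (0,7) (4,0)
{Mid/U/h/M, Mid/U/g/M} → row (4,9) (4,9) (3,1) (4,0)
{Hi/W/h/R, Hi/U/h/R} → row (9,9) (9,9) (0,7) (4,0)
{Hi/W/h/M, Hi/U/h/M} → row (9,9) (9,9) (3,1) (4,0)
{Hi/W/g/R, Hi/U/g/R} → row (1,4) (1,4) (0,7) (4,0)
{Hi/W/g/M, Hi/U/g/M} → row (1,4) (1,4) (3,1) (4,0)
That's 10 distinct rows out of 24 strategies.

10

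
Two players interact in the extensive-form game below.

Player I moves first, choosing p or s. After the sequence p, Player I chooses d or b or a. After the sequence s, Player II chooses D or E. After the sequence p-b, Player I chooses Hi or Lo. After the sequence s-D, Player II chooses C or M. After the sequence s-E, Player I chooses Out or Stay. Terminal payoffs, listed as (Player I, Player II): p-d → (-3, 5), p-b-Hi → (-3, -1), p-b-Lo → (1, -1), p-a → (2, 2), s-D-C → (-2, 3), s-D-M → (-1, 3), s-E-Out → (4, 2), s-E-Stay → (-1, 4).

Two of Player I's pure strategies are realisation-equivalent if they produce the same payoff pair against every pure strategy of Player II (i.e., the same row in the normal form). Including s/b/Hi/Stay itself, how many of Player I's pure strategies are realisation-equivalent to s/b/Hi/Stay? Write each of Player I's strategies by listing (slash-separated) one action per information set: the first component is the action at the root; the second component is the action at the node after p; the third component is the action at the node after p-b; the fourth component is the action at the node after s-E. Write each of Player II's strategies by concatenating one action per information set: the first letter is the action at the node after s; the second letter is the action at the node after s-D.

6

Row for s/b/Hi/Stay (columns DC, DM, EC, EM): (-2,3) (-1,3) (-1,4) (-1,4).
Under s/b/Hi/Stay, Player I's choice at the node after p and at the node after p-b can never be reached regardless of what Player II does, so varying those choices leaves every outcome unchanged.
Holding the reachable choices fixed and varying the unreachable ones freely already gives 3 × 2 = 6 equivalent strategies.
No other strategy reproduces this row, so those 6 are the full class: s/d/Hi/Stay, s/d/Lo/Stay, s/b/Hi/Stay, s/b/Lo/Stay, s/a/Hi/Stay, s/a/Lo/Stay.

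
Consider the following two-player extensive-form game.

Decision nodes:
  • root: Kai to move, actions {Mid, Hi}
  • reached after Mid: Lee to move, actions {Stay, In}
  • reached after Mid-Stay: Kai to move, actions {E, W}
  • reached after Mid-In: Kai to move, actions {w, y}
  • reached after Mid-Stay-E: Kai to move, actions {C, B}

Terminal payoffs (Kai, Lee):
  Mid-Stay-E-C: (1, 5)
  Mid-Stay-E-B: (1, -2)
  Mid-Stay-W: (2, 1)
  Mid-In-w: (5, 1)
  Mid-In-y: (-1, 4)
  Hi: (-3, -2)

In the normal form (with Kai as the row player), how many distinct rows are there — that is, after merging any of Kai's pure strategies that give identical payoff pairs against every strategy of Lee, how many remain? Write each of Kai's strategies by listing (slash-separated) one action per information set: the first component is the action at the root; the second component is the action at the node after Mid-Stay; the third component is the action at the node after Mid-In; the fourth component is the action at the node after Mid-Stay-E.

7

Kai has 16 pure strategies: Mid/E/w/C, Mid/E/w/B, Mid/E/y/C, Mid/E/y/B, Mid/W/w/C, Mid/W/w/B, Mid/W/y/C, Mid/W/y/B, Hi/E/w/C, Hi/E/w/B, Hi/E/y/C, Hi/E/y/B, Hi/W/w/C, Hi/W/w/B, Hi/W/y/C, Hi/W/y/B. Columns: Stay, In.
{Mid/E/w/C} → row (1,5) (5,1)
{Mid/E/w/B} → row (1,-2) (5,1)
{Mid/E/y/C} → row (1,5) (-1,4)
{Mid/E/y/B} → row (1,-2) (-1,4)
{Mid/W/w/C, Mid/W/w/B} → row (2,1) (5,1)
{Mid/W/y/C, Mid/W/y/B} → row (2,1) (-1,4)
{Hi/E/w/C, Hi/E/w/B, Hi/E/y/C, Hi/E/y/B, Hi/W/w/C, Hi/W/w/B, Hi/W/y/C, Hi/W/y/B} → row (-3,-2) (-3,-2)
That's 7 distinct rows out of 16 strategies.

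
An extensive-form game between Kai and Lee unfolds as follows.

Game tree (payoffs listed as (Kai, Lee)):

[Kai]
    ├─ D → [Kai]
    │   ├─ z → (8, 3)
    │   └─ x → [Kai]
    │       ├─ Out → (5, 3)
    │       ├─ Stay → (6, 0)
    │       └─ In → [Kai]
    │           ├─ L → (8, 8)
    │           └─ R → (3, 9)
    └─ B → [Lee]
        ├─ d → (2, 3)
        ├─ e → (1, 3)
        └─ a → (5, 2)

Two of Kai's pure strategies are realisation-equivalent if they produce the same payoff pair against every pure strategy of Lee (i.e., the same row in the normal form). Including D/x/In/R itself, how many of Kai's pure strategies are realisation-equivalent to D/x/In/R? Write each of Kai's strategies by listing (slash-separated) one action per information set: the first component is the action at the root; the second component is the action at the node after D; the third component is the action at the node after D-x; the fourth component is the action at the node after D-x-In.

1

Row for D/x/In/R (columns d, e, a): (3,9) (3,9) (3,9).
Every one of Kai's information sets is on the play path for some reply by Lee when Kai follows D/x/In/R.
Changing the action at any of them therefore changes at least one column, so only D/x/In/R itself gives this row.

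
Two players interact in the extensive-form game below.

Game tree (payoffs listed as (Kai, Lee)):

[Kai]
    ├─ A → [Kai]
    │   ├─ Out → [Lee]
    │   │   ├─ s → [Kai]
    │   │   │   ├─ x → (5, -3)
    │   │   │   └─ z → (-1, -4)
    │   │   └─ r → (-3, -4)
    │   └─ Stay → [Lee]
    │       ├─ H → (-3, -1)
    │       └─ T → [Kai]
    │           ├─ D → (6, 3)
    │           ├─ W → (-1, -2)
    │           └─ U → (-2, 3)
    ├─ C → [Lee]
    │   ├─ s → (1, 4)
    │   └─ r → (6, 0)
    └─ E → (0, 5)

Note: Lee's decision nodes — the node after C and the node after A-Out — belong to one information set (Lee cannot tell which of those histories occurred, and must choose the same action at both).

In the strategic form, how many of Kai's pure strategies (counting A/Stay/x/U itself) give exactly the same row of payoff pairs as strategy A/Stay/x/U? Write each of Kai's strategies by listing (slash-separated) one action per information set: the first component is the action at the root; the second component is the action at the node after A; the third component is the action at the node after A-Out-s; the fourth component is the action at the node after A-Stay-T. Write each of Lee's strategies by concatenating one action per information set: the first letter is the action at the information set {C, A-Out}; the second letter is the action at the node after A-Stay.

2

Row for A/Stay/x/U (columns sH, sT, rH, rT): (-3,-1) (-2,3) (-3,-1) (-2,3).
Under A/Stay/x/U, Kai's choice at the node after A-Out-s can never be reached regardless of what Lee does, so varying those choices leaves every outcome unchanged.
Holding the reachable choices fixed and varying the unreachable one freely already gives 2 equivalent strategies.
No other strategy reproduces this row, so those 2 are the full class: A/Stay/x/U, A/Stay/z/U.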